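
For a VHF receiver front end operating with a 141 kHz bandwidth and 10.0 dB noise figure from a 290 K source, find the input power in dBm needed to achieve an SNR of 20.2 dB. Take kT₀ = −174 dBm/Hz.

−92.3 dBm

Sensitivity = −174 + 10 log₁₀(B) + NF + SNR_min
= −174 + 51.49 + 10.0 + 20.2
= −92.31 dBm → −92.3 dBm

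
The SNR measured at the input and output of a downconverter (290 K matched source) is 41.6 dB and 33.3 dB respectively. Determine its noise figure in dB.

8.3 dB

NF (dB) = SNR_in(dB) − SNR_out(dB) when the source is at T₀
NF = 41.6 − 33.3 = 8.3 dB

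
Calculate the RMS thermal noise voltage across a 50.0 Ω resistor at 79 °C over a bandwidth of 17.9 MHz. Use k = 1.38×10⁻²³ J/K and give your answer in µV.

4.17 µV

T = 79 °C + 273.15 = 352.15 K
V_n = √(4kTRB)
4kTRB = 4 × 1.38×10⁻²³ × 352.15 × 5.00×10¹ × 1.79×10⁷ = 1.74×10⁻¹¹ V²
V_n = √(1.74×10⁻¹¹) = 4.17×10⁻⁶ V = 4.17 µV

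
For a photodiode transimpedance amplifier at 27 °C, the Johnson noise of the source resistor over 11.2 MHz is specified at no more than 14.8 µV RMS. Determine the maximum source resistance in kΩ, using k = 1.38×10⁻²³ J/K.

1.18 kΩ

T = 27 °C + 273.15 = 300.15 K
Johnson–Nyquist: V_n = √(4kTRB) ⇒ R = V_n² / (4kTB)
4kTB = 4 × 1.38×10⁻²³ × 300.15 × 1.12×10⁷ = 1.86×10⁻¹³
R = (1.48×10⁻⁵)² / 1.86×10⁻¹³ = 1.18×10³ Ω = 1.18 kΩ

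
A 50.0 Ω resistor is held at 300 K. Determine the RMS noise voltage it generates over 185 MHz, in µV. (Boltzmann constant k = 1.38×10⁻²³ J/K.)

12.4 µV

V_n = √(4kTRB)
4kTRB = 4 × 1.38×10⁻²³ × 300 × 5.00×10¹ × 1.85×10⁸ = 1.53×10⁻¹⁰ V²
V_n = √(1.53×10⁻¹⁰) = 1.24×10⁻⁵ V = 12.4 µV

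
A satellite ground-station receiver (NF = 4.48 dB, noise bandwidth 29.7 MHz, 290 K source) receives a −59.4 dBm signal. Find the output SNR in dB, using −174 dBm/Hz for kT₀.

Noise floor: N = −174 + 10 log₁₀(B) + NF
10 log₁₀(2.97×10⁷) = 74.73 dB
N = −174 + 74.73 + 4.48 = −94.79 dBm
SNR = P_sig − N = −59.4 − (−94.79) = 35.39 dB → 35.4 dB

35.4 dB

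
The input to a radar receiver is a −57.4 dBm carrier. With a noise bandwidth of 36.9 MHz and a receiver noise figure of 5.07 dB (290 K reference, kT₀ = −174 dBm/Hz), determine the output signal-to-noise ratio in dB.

Noise floor: N = −174 + 10 log₁₀(B) + NF
10 log₁₀(3.69×10⁷) = 75.67 dB
N = −174 + 75.67 + 5.07 = −93.26 dBm
SNR = P_sig − N = −57.4 − (−93.26) = 35.86 dB → 35.9 dB

35.9 dB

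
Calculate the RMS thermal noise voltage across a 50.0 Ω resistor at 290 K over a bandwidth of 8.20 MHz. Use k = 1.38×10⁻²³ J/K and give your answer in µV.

V_n = √(4kTRB)
4kTRB = 4 × 1.38×10⁻²³ × 290 × 5.00×10¹ × 8.20×10⁶ = 6.56×10⁻¹² V²
V_n = √(6.56×10⁻¹²) = 2.56×10⁻⁶ V = 2.56 µV

2.56 µV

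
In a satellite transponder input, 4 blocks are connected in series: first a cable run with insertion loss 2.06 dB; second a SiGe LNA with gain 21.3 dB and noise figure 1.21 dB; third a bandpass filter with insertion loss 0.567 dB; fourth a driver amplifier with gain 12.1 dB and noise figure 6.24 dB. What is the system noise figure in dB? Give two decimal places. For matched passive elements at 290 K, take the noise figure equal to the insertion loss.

Convert to linear (a loss of L dB is a gain of −L dB): F_i = 10^(NF_i/10), G_i = 10^(G_i,dB/10)
  Stage 1: F_1 = 10^(2.06/10) = 1.607, G_1 = 10^(−2.06/10) = 0.6223
  Stage 2: F_2 = 10^(1.21/10) = 1.321, G_2 = 10^(21.3/10) = 134.9
  Stage 3: F_3 = 10^(0.567/10) = 1.139, G_3 = 10^(−0.567/10) = 0.8776
  Stage 4: F_4 = 10^(6.24/10) = 4.207, G_4 = 10^(12.1/10) = 16.22
Friis cascade:
  F = 1.607 + (1.321 − 1)/0.6223 + (1.139 − 1)/83.95 + (4.207 − 1)/73.67 = 2.168
NF = 10 log₁₀(2.168) = 3.36 dB

3.36 dB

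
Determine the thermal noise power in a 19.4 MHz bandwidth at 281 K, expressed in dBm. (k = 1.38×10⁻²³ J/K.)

−101.2 dBm

P_n = kTB = 1.38×10⁻²³ × 281 × 1.94×10⁷ = 7.52×10⁻¹⁴ W
In dBm: 10 log₁₀(7.52×10⁻¹⁴ / 10⁻³) = −101.2 dBm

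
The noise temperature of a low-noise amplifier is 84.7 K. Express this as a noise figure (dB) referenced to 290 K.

F = 1 + T_e/T₀ = 1 + 84.7/290 = 1.29207
NF = 10 log₁₀(1.29207) = 1.11 dB

1.11 dB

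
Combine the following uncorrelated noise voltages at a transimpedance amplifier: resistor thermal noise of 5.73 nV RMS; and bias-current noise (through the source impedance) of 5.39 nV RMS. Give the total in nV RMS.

Uncorrelated sources add in power (mean-square): V_tot = √(ΣV_i²)
V_tot = √[(5.73×10⁻⁹)² + (5.39×10⁻⁹)²] = 7.87×10⁻⁹ V = 7.87 nV

7.87 nV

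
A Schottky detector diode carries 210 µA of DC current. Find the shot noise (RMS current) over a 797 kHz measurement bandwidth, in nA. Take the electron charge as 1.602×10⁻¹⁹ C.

I_n = √(2qI·B)
2qI·B = 2 × 1.602×10⁻¹⁹ × 2.10×10⁻⁴ × 7.97×10⁵ = 5.36×10⁻¹⁷ A²
I_n = √(5.36×10⁻¹⁷) = 7.32×10⁻⁹ A = 7.32 nA

7.32 nA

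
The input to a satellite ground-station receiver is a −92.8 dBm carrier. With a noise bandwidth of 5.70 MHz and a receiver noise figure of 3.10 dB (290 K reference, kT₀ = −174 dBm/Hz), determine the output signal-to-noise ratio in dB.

10.5 dB

Noise floor: N = −174 + 10 log₁₀(B) + NF
10 log₁₀(5.70×10⁶) = 67.56 dB
N = −174 + 67.56 + 3.10 = −103.34 dBm
SNR = P_sig − N = −92.8 − (−103.34) = 10.54 dB → 10.5 dB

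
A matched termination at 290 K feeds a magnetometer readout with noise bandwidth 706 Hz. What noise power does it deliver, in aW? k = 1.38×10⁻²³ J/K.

P_n = kTB = 1.38×10⁻²³ × 290 × 7.06×10² = 2.83×10⁻¹⁸ W = 2.83 aW

2.83 aW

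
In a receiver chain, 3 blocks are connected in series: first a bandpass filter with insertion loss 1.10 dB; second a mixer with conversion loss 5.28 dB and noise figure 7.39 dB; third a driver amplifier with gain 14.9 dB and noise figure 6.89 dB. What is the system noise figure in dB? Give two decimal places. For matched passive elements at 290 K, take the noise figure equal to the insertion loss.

13.79 dB

Convert to linear (a loss of L dB is a gain of −L dB): F_i = 10^(NF_i/10), G_i = 10^(G_i,dB/10)
  Stage 1: F_1 = 10^(1.10/10) = 1.288, G_1 = 10^(−1.10/10) = 0.7762
  Stage 2: F_2 = 10^(7.39/10) = 5.483, G_2 = 10^(−5.28/10) = 0.2965
  Stage 3: F_3 = 10^(6.89/10) = 4.887, G_3 = 10^(14.9/10) = 30.90
Friis cascade:
  F = 1.288 + (5.483 − 1)/0.7762 + (4.887 − 1)/0.2301 = 23.95
NF = 10 log₁₀(23.95) = 13.79 dB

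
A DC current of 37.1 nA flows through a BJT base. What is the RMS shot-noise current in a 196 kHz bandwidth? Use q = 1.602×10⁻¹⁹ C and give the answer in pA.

I_n = √(2qI·B)
2qI·B = 2 × 1.602×10⁻¹⁹ × 3.71×10⁻⁸ × 1.96×10⁵ = 2.33×10⁻²¹ A²
I_n = √(2.33×10⁻²¹) = 4.83×10⁻¹¹ A = 48.3 pA

48.3 pA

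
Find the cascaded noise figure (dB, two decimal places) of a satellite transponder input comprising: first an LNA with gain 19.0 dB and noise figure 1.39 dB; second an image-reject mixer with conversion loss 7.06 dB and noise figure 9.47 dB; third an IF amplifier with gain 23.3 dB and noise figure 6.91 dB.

2.37 dB

Convert to linear (a loss of L dB is a gain of −L dB): F_i = 10^(NF_i/10), G_i = 10^(G_i,dB/10)
  Stage 1: F_1 = 10^(1.39/10) = 1.377, G_1 = 10^(19.0/10) = 79.43
  Stage 2: F_2 = 10^(9.47/10) = 8.851, G_2 = 10^(−7.06/10) = 0.1968
  Stage 3: F_3 = 10^(6.91/10) = 4.909, G_3 = 10^(23.3/10) = 213.8
Friis cascade:
  F = 1.377 + (8.851 − 1)/79.43 + (4.909 − 1)/15.63 = 1.726
NF = 10 log₁₀(1.726) = 2.37 dB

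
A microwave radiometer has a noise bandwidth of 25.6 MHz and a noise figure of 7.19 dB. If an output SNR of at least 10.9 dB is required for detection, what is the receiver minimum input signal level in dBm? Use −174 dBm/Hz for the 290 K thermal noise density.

−81.8 dBm

Sensitivity = −174 + 10 log₁₀(B) + NF + SNR_min
= −174 + 74.08 + 7.19 + 10.9
= −81.83 dBm → −81.8 dBm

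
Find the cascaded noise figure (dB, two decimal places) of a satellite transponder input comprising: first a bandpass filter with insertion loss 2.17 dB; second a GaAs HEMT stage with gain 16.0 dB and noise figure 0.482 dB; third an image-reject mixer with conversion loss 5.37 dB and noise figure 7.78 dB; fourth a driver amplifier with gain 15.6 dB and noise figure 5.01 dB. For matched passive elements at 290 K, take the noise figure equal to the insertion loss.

3.73 dB

Convert to linear (a loss of L dB is a gain of −L dB): F_i = 10^(NF_i/10), G_i = 10^(G_i,dB/10)
  Stage 1: F_1 = 10^(2.17/10) = 1.648, G_1 = 10^(−2.17/10) = 0.6067
  Stage 2: F_2 = 10^(0.482/10) = 1.117, G_2 = 10^(16.0/10) = 39.81
  Stage 3: F_3 = 10^(7.78/10) = 5.998, G_3 = 10^(−5.37/10) = 0.2904
  Stage 4: F_4 = 10^(5.01/10) = 3.170, G_4 = 10^(15.6/10) = 36.31
Friis cascade:
  F = 1.648 + (1.117 − 1)/0.6067 + (5.998 − 1)/24.15 + (3.170 − 1)/7.015 = 2.358
NF = 10 log₁₀(2.358) = 3.73 dB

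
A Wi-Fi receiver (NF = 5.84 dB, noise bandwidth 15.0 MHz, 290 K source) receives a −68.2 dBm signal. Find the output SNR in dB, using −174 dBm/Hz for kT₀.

Noise floor: N = −174 + 10 log₁₀(B) + NF
10 log₁₀(1.50×10⁷) = 71.76 dB
N = −174 + 71.76 + 5.84 = −96.40 dBm
SNR = P_sig − N = −68.2 − (−96.40) = 28.20 dB → 28.2 dB

28.2 dB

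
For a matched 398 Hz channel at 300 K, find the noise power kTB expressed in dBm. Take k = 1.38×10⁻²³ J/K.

P_n = kTB = 1.38×10⁻²³ × 300 × 3.98×10² = 1.65×10⁻¹⁸ W
In dBm: 10 log₁₀(1.65×10⁻¹⁸ / 10⁻³) = −147.8 dBm

−147.8 dBm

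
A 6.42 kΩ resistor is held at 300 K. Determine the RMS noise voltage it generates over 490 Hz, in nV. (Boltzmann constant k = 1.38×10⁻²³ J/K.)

V_n = √(4kTRB)
4kTRB = 4 × 1.38×10⁻²³ × 300 × 6.42×10³ × 4.90×10² = 5.21×10⁻¹⁴ V²
V_n = √(5.21×10⁻¹⁴) = 2.28×10⁻⁷ V = 228 nV

228 nV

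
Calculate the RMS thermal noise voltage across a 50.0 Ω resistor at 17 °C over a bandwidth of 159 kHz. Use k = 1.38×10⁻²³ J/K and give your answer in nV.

T = 17 °C + 273.15 = 290.15 K
V_n = √(4kTRB)
4kTRB = 4 × 1.38×10⁻²³ × 290.15 × 5.00×10¹ × 1.59×10⁵ = 1.27×10⁻¹³ V²
V_n = √(1.27×10⁻¹³) = 3.57×10⁻⁷ V = 357 nV

357 nV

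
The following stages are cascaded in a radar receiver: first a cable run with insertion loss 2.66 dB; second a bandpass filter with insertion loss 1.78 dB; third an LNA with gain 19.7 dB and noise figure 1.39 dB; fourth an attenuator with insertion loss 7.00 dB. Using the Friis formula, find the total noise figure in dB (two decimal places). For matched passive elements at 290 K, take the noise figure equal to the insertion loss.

Convert to linear (a loss of L dB is a gain of −L dB): F_i = 10^(NF_i/10), G_i = 10^(G_i,dB/10)
  Stage 1: F_1 = 10^(2.66/10) = 1.845, G_1 = 10^(−2.66/10) = 0.5420
  Stage 2: F_2 = 10^(1.78/10) = 1.507, G_2 = 10^(−1.78/10) = 0.6637
  Stage 3: F_3 = 10^(1.39/10) = 1.377, G_3 = 10^(19.7/10) = 93.33
  Stage 4: F_4 = 10^(7.00/10) = 5.012, G_4 = 10^(−7.00/10) = 0.1995
Friis cascade:
  F = 1.845 + (1.507 − 1)/0.5420 + (1.377 − 1)/0.3597 + (5.012 − 1)/33.57 = 3.948
NF = 10 log₁₀(3.948) = 5.96 dB

5.96 dB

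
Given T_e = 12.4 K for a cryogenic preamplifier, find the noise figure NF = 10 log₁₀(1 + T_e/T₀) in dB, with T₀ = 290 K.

F = 1 + T_e/T₀ = 1 + 12.4/290 = 1.04276
NF = 10 log₁₀(1.04276) = 0.182 dB

0.182 dB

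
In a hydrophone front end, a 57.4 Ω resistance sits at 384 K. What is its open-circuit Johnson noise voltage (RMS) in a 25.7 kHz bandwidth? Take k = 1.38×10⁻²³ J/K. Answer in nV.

V_n = √(4kTRB)
4kTRB = 4 × 1.38×10⁻²³ × 384 × 5.74×10¹ × 2.57×10⁴ = 3.13×10⁻¹⁴ V²
V_n = √(3.13×10⁻¹⁴) = 1.77×10⁻⁷ V = 177 nV

177 nV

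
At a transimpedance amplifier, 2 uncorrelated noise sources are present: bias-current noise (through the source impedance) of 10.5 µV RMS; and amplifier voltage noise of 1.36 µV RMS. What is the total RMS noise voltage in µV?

10.6 µV

Uncorrelated sources add in power (mean-square): V_tot = √(ΣV_i²)
V_tot = √[(1.05×10⁻⁵)² + (1.36×10⁻⁶)²] = 1.06×10⁻⁵ V = 10.6 µV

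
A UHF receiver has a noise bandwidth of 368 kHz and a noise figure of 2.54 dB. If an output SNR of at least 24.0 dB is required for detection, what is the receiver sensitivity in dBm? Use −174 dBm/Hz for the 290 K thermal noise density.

Sensitivity = −174 + 10 log₁₀(B) + NF + SNR_min
= −174 + 55.66 + 2.54 + 24.0
= −91.80 dBm → −91.8 dBm

−91.8 dBm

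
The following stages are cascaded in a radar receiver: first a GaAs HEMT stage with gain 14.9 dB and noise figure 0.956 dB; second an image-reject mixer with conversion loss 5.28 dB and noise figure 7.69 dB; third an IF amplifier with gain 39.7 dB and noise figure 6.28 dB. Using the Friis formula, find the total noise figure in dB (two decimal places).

2.45 dB

Convert to linear (a loss of L dB is a gain of −L dB): F_i = 10^(NF_i/10), G_i = 10^(G_i,dB/10)
  Stage 1: F_1 = 10^(0.956/10) = 1.246, G_1 = 10^(14.9/10) = 30.90
  Stage 2: F_2 = 10^(7.69/10) = 5.875, G_2 = 10^(−5.28/10) = 0.2965
  Stage 3: F_3 = 10^(6.28/10) = 4.246, G_3 = 10^(39.7/10) = 9333
Friis cascade:
  F = 1.246 + (5.875 − 1)/30.90 + (4.246 − 1)/9.162 = 1.758
NF = 10 log₁₀(1.758) = 2.45 dB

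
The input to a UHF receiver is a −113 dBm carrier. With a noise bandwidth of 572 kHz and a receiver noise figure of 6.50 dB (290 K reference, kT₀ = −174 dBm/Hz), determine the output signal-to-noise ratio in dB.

Noise floor: N = −174 + 10 log₁₀(B) + NF
10 log₁₀(5.72×10⁵) = 57.57 dB
N = −174 + 57.57 + 6.50 = −109.93 dBm
SNR = P_sig − N = −113 − (−109.93) = −3.07 dB → −3.1 dB

−3.1 dB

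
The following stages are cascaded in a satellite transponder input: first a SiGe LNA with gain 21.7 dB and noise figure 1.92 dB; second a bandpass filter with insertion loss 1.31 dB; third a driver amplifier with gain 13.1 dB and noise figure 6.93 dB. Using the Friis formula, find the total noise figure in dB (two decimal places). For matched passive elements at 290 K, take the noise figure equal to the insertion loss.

Convert to linear (a loss of L dB is a gain of −L dB): F_i = 10^(NF_i/10), G_i = 10^(G_i,dB/10)
  Stage 1: F_1 = 10^(1.92/10) = 1.556, G_1 = 10^(21.7/10) = 147.9
  Stage 2: F_2 = 10^(1.31/10) = 1.352, G_2 = 10^(−1.31/10) = 0.7396
  Stage 3: F_3 = 10^(6.93/10) = 4.932, G_3 = 10^(13.1/10) = 20.42
Friis cascade:
  F = 1.556 + (1.352 − 1)/147.9 + (4.932 − 1)/109.4 = 1.594
NF = 10 log₁₀(1.594) = 2.03 dB

2.03 dB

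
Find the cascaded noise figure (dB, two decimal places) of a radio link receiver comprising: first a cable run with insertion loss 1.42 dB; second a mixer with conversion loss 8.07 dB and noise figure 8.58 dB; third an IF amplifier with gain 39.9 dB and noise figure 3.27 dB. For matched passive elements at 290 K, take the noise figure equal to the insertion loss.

Convert to linear (a loss of L dB is a gain of −L dB): F_i = 10^(NF_i/10), G_i = 10^(G_i,dB/10)
  Stage 1: F_1 = 10^(1.42/10) = 1.387, G_1 = 10^(−1.42/10) = 0.7211
  Stage 2: F_2 = 10^(8.58/10) = 7.211, G_2 = 10^(−8.07/10) = 0.1560
  Stage 3: F_3 = 10^(3.27/10) = 2.123, G_3 = 10^(39.9/10) = 9772
Friis cascade:
  F = 1.387 + (7.211 − 1)/0.7211 + (2.123 − 1)/0.1125 = 19.99
NF = 10 log₁₀(19.99) = 13.01 dB

13.01 dB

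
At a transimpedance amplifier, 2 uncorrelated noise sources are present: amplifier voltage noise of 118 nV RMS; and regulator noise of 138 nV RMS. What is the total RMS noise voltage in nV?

182 nV

Uncorrelated sources add in power (mean-square): V_tot = √(ΣV_i²)
V_tot = √[(1.18×10⁻⁷)² + (1.38×10⁻⁷)²] = 1.82×10⁻⁷ V = 182 nV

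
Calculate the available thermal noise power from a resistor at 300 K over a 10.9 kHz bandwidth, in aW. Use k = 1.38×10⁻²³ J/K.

45.1 aW

P_n = kTB = 1.38×10⁻²³ × 300 × 1.09×10⁴ = 4.51×10⁻¹⁷ W = 45.1 aW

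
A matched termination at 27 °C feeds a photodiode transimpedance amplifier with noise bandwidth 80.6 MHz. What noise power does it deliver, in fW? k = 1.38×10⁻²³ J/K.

T = 27 °C + 273.15 = 300.15 K
P_n = kTB = 1.38×10⁻²³ × 300.15 × 8.06×10⁷ = 3.34×10⁻¹³ W = 334 fW

334 fW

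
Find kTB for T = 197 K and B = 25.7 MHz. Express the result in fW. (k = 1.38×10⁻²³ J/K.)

P_n = kTB = 1.38×10⁻²³ × 197 × 2.57×10⁷ = 6.99×10⁻¹⁴ W = 69.9 fW

69.9 fW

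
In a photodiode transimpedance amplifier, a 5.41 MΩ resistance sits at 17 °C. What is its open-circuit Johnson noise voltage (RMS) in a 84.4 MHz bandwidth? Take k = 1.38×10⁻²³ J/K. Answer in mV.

T = 17 °C + 273.15 = 290.15 K
V_n = √(4kTRB)
4kTRB = 4 × 1.38×10⁻²³ × 290.15 × 5.41×10⁶ × 8.44×10⁷ = 7.31×10⁻⁶ V²
V_n = √(7.31×10⁻⁶) = 2.70×10⁻³ V = 2.70 mV

2.70 mV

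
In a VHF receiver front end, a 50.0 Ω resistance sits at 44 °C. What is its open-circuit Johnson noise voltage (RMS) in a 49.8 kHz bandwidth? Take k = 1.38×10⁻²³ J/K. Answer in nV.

209 nV

T = 44 °C + 273.15 = 317.15 K
V_n = √(4kTRB)
4kTRB = 4 × 1.38×10⁻²³ × 317.15 × 5.00×10¹ × 4.98×10⁴ = 4.36×10⁻¹⁴ V²
V_n = √(4.36×10⁻¹⁴) = 2.09×10⁻⁷ V = 209 nV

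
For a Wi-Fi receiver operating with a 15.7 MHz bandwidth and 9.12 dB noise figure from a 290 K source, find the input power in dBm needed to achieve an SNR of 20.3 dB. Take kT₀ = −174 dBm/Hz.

Sensitivity = −174 + 10 log₁₀(B) + NF + SNR_min
= −174 + 71.96 + 9.12 + 20.3
= −72.62 dBm → −72.6 dBm

−72.6 dBm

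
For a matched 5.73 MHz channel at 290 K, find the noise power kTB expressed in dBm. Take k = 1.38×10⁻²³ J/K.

−106.4 dBm

P_n = kTB = 1.38×10⁻²³ × 290 × 5.73×10⁶ = 2.29×10⁻¹⁴ W
In dBm: 10 log₁₀(2.29×10⁻¹⁴ / 10⁻³) = −106.4 dBm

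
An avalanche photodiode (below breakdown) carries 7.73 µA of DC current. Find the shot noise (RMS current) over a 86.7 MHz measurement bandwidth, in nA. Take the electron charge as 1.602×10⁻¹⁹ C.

14.7 nA

I_n = √(2qI·B)
2qI·B = 2 × 1.602×10⁻¹⁹ × 7.73×10⁻⁶ × 8.67×10⁷ = 2.15×10⁻¹⁶ A²
I_n = √(2.15×10⁻¹⁶) = 1.47×10⁻⁸ A = 14.7 nA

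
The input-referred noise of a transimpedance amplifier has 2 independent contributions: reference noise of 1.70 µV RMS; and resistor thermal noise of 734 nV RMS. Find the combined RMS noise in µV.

1.85 µV

Uncorrelated sources add in power (mean-square): V_tot = √(ΣV_i²)
V_tot = √[(1.70×10⁻⁶)² + (7.34×10⁻⁷)²] = 1.85×10⁻⁶ V = 1.85 µV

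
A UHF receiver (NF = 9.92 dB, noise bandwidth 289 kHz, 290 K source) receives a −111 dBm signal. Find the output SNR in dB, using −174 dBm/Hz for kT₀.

−1.5 dB

Noise floor: N = −174 + 10 log₁₀(B) + NF
10 log₁₀(2.89×10⁵) = 54.61 dB
N = −174 + 54.61 + 9.92 = −109.47 dBm
SNR = P_sig − N = −111 − (−109.47) = −1.53 dB → −1.5 dB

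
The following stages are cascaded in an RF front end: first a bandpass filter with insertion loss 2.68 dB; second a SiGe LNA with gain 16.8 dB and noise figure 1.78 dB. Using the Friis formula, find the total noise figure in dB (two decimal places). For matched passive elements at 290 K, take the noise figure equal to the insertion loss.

4.46 dB

Convert to linear (a loss of L dB is a gain of −L dB): F_i = 10^(NF_i/10), G_i = 10^(G_i,dB/10)
  Stage 1: F_1 = 10^(2.68/10) = 1.854, G_1 = 10^(−2.68/10) = 0.5395
  Stage 2: F_2 = 10^(1.78/10) = 1.507, G_2 = 10^(16.8/10) = 47.86
Friis cascade:
  F = 1.854 + (1.507 − 1)/0.5395 = 2.793
NF = 10 log₁₀(2.793) = 4.46 dB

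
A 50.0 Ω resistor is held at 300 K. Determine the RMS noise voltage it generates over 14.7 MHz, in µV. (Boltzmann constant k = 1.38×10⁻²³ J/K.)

V_n = √(4kTRB)
4kTRB = 4 × 1.38×10⁻²³ × 300 × 5.00×10¹ × 1.47×10⁷ = 1.22×10⁻¹¹ V²
V_n = √(1.22×10⁻¹¹) = 3.49×10⁻⁶ V = 3.49 µV

3.49 µV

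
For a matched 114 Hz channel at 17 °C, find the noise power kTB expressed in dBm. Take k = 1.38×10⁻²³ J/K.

−153.4 dBm

T = 17 °C + 273.15 = 290.15 K
P_n = kTB = 1.38×10⁻²³ × 290.15 × 1.14×10² = 4.56×10⁻¹⁹ W
In dBm: 10 log₁₀(4.56×10⁻¹⁹ / 10⁻³) = −153.4 dBm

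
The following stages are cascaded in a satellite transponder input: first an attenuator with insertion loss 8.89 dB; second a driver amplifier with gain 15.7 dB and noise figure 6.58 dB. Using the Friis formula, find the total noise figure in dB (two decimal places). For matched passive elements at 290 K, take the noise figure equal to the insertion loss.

15.47 dB

Convert to linear (a loss of L dB is a gain of −L dB): F_i = 10^(NF_i/10), G_i = 10^(G_i,dB/10)
  Stage 1: F_1 = 10^(8.89/10) = 7.745, G_1 = 10^(−8.89/10) = 0.1291
  Stage 2: F_2 = 10^(6.58/10) = 4.550, G_2 = 10^(15.7/10) = 37.15
Friis cascade:
  F = 7.745 + (4.550 − 1)/0.1291 = 35.24
NF = 10 log₁₀(35.24) = 15.47 dB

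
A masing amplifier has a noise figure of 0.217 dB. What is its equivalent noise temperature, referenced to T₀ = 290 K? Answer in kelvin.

F = 10^(0.217/10) = 1.05124
T_e = (F − 1)·T₀ = (1.05124 − 1) × 290 = 14.9 K

14.9 K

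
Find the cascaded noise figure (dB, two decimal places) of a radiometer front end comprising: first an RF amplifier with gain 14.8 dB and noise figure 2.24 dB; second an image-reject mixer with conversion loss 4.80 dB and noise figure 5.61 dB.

2.46 dB

Convert to linear (a loss of L dB is a gain of −L dB): F_i = 10^(NF_i/10), G_i = 10^(G_i,dB/10)
  Stage 1: F_1 = 10^(2.24/10) = 1.675, G_1 = 10^(14.8/10) = 30.20
  Stage 2: F_2 = 10^(5.61/10) = 3.639, G_2 = 10^(−4.80/10) = 0.3311
Friis cascade:
  F = 1.675 + (3.639 − 1)/30.20 = 1.762
NF = 10 log₁₀(1.762) = 2.46 dB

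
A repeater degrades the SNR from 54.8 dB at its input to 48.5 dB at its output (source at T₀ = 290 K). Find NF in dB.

NF (dB) = SNR_in(dB) − SNR_out(dB) when the source is at T₀
NF = 54.8 − 48.5 = 6.3 dB

6.3 dB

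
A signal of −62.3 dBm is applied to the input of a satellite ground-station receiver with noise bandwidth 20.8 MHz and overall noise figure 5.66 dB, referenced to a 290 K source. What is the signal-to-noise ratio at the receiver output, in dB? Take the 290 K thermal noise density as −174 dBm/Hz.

Noise floor: N = −174 + 10 log₁₀(B) + NF
10 log₁₀(2.08×10⁷) = 73.18 dB
N = −174 + 73.18 + 5.66 = −95.16 dBm
SNR = P_sig − N = −62.3 − (−95.16) = 32.86 dB → 32.9 dB

32.9 dB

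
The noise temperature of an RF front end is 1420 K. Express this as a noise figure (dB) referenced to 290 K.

F = 1 + T_e/T₀ = 1 + 1420/290 = 5.89655
NF = 10 log₁₀(5.89655) = 7.71 dB

7.71 dB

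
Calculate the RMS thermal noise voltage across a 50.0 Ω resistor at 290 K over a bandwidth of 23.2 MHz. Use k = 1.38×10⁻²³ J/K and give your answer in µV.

V_n = √(4kTRB)
4kTRB = 4 × 1.38×10⁻²³ × 290 × 5.00×10¹ × 2.32×10⁷ = 1.86×10⁻¹¹ V²
V_n = √(1.86×10⁻¹¹) = 4.31×10⁻⁶ V = 4.31 µV

4.31 µV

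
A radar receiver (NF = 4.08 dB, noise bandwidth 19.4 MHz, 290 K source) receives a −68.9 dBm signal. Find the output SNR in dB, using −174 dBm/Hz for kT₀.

Noise floor: N = −174 + 10 log₁₀(B) + NF
10 log₁₀(1.94×10⁷) = 72.88 dB
N = −174 + 72.88 + 4.08 = −97.04 dBm
SNR = P_sig − N = −68.9 − (−97.04) = 28.14 dB → 28.1 dB

28.1 dB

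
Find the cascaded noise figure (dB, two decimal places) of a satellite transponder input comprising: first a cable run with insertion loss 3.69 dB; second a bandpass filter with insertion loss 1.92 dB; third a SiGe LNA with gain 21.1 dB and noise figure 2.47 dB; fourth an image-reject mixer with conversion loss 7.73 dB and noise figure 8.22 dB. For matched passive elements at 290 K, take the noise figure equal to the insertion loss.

Convert to linear (a loss of L dB is a gain of −L dB): F_i = 10^(NF_i/10), G_i = 10^(G_i,dB/10)
  Stage 1: F_1 = 10^(3.69/10) = 2.339, G_1 = 10^(−3.69/10) = 0.4276
  Stage 2: F_2 = 10^(1.92/10) = 1.556, G_2 = 10^(−1.92/10) = 0.6427
  Stage 3: F_3 = 10^(2.47/10) = 1.766, G_3 = 10^(21.1/10) = 128.8
  Stage 4: F_4 = 10^(8.22/10) = 6.637, G_4 = 10^(−7.73/10) = 0.1687
Friis cascade:
  F = 2.339 + (1.556 − 1)/0.4276 + (1.766 − 1)/0.2748 + (6.637 − 1)/35.40 = 6.586
NF = 10 log₁₀(6.586) = 8.19 dB

8.19 dB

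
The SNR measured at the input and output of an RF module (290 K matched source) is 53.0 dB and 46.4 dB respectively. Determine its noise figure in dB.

6.6 dB

NF (dB) = SNR_in(dB) − SNR_out(dB) when the source is at T₀
NF = 53.0 − 46.4 = 6.6 dB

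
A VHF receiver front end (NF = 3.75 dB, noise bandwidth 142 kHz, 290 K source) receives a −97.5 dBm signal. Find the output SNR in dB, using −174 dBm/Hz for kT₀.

21.2 dB

Noise floor: N = −174 + 10 log₁₀(B) + NF
10 log₁₀(1.42×10⁵) = 51.52 dB
N = −174 + 51.52 + 3.75 = −118.73 dBm
SNR = P_sig − N = −97.5 − (−118.73) = 21.23 dB → 21.2 dB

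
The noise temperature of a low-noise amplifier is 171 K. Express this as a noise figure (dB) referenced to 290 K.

2.01 dB

F = 1 + T_e/T₀ = 1 + 171/290 = 1.58966
NF = 10 log₁₀(1.58966) = 2.01 dB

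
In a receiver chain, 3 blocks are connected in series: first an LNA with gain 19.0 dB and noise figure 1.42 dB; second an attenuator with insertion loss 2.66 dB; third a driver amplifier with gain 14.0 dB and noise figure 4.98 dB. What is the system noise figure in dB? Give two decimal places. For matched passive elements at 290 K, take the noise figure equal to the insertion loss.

Convert to linear (a loss of L dB is a gain of −L dB): F_i = 10^(NF_i/10), G_i = 10^(G_i,dB/10)
  Stage 1: F_1 = 10^(1.42/10) = 1.387, G_1 = 10^(19.0/10) = 79.43
  Stage 2: F_2 = 10^(2.66/10) = 1.845, G_2 = 10^(−2.66/10) = 0.5420
  Stage 3: F_3 = 10^(4.98/10) = 3.148, G_3 = 10^(14.0/10) = 25.12
Friis cascade:
  F = 1.387 + (1.845 − 1)/79.43 + (3.148 − 1)/43.05 = 1.447
NF = 10 log₁₀(1.447) = 1.61 dB

1.61 dB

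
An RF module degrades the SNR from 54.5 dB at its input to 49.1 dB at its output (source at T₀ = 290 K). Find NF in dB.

NF (dB) = SNR_in(dB) − SNR_out(dB) when the source is at T₀
NF = 54.5 − 49.1 = 5.4 dB

5.4 dB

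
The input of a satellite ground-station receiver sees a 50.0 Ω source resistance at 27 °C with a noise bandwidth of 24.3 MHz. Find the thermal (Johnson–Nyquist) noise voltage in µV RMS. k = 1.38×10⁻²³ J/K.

T = 27 °C + 273.15 = 300.15 K
V_n = √(4kTRB)
4kTRB = 4 × 1.38×10⁻²³ × 300.15 × 5.00×10¹ × 2.43×10⁷ = 2.01×10⁻¹¹ V²
V_n = √(2.01×10⁻¹¹) = 4.49×10⁻⁶ V = 4.49 µV

4.49 µV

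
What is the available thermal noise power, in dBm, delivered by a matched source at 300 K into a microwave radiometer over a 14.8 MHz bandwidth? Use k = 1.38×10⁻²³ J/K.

P_n = kTB = 1.38×10⁻²³ × 300 × 1.48×10⁷ = 6.13×10⁻¹⁴ W
In dBm: 10 log₁₀(6.13×10⁻¹⁴ / 10⁻³) = −102.1 dBm

−102.1 dBm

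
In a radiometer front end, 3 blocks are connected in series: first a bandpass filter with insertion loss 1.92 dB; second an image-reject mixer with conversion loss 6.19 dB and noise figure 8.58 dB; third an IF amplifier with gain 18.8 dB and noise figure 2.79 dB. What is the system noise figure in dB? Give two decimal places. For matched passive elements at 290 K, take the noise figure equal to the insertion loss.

12.32 dB

Convert to linear (a loss of L dB is a gain of −L dB): F_i = 10^(NF_i/10), G_i = 10^(G_i,dB/10)
  Stage 1: F_1 = 10^(1.92/10) = 1.556, G_1 = 10^(−1.92/10) = 0.6427
  Stage 2: F_2 = 10^(8.58/10) = 7.211, G_2 = 10^(−6.19/10) = 0.2404
  Stage 3: F_3 = 10^(2.79/10) = 1.901, G_3 = 10^(18.8/10) = 75.86
Friis cascade:
  F = 1.556 + (7.211 − 1)/0.6427 + (1.901 − 1)/0.1545 = 17.05
NF = 10 log₁₀(17.05) = 12.32 dB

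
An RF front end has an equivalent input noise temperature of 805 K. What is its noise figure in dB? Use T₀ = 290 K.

5.77 dB

F = 1 + T_e/T₀ = 1 + 805/290 = 3.77586
NF = 10 log₁₀(3.77586) = 5.77 dB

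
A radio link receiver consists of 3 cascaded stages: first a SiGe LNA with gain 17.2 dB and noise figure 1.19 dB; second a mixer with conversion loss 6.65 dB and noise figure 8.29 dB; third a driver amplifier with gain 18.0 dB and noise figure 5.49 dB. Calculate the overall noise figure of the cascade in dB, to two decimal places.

2.17 dB

Convert to linear (a loss of L dB is a gain of −L dB): F_i = 10^(NF_i/10), G_i = 10^(G_i,dB/10)
  Stage 1: F_1 = 10^(1.19/10) = 1.315, G_1 = 10^(17.2/10) = 52.48
  Stage 2: F_2 = 10^(8.29/10) = 6.745, G_2 = 10^(−6.65/10) = 0.2163
  Stage 3: F_3 = 10^(5.49/10) = 3.540, G_3 = 10^(18.0/10) = 63.10
Friis cascade:
  F = 1.315 + (6.745 − 1)/52.48 + (3.540 − 1)/11.35 = 1.648
NF = 10 log₁₀(1.648) = 2.17 dB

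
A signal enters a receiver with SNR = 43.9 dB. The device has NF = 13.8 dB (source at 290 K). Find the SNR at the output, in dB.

By definition F = SNR_in/SNR_out, so in dB: SNR_out = SNR_in − NF
SNR_out = 43.9 − 13.8 = 30.1 dB

30.1 dB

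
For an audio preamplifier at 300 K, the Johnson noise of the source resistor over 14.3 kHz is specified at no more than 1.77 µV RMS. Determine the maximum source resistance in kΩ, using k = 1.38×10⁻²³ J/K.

13.2 kΩ

Johnson–Nyquist: V_n = √(4kTRB) ⇒ R = V_n² / (4kTB)
4kTB = 4 × 1.38×10⁻²³ × 300 × 1.43×10⁴ = 2.37×10⁻¹⁶
R = (1.77×10⁻⁶)² / 2.37×10⁻¹⁶ = 1.32×10⁴ Ω = 13.2 kΩ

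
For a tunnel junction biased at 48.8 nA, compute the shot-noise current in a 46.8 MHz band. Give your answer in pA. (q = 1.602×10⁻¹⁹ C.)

I_n = √(2qI·B)
2qI·B = 2 × 1.602×10⁻¹⁹ × 4.88×10⁻⁸ × 4.68×10⁷ = 7.32×10⁻¹⁹ A²
I_n = √(7.32×10⁻¹⁹) = 8.55×10⁻¹⁰ A = 855 pA

855 pA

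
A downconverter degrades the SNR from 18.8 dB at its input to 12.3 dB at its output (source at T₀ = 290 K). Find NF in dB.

NF (dB) = SNR_in(dB) − SNR_out(dB) when the source is at T₀
NF = 18.8 − 12.3 = 6.5 dB

6.5 dB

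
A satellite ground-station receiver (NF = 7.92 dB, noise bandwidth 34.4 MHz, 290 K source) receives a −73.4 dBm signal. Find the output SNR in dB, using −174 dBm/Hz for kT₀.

17.3 dB

Noise floor: N = −174 + 10 log₁₀(B) + NF
10 log₁₀(3.44×10⁷) = 75.37 dB
N = −174 + 75.37 + 7.92 = −90.71 dBm
SNR = P_sig − N = −73.4 − (−90.71) = 17.31 dB → 17.3 dB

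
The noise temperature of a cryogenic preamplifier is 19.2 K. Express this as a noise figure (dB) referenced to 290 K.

F = 1 + T_e/T₀ = 1 + 19.2/290 = 1.06621
NF = 10 log₁₀(1.06621) = 0.278 dB

0.278 dB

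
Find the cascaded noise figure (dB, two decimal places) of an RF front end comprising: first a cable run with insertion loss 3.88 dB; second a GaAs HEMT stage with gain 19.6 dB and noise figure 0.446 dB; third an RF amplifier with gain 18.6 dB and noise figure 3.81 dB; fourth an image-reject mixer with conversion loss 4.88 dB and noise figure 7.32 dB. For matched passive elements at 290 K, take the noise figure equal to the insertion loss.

4.39 dB

Convert to linear (a loss of L dB is a gain of −L dB): F_i = 10^(NF_i/10), G_i = 10^(G_i,dB/10)
  Stage 1: F_1 = 10^(3.88/10) = 2.443, G_1 = 10^(−3.88/10) = 0.4093
  Stage 2: F_2 = 10^(0.446/10) = 1.108, G_2 = 10^(19.6/10) = 91.20
  Stage 3: F_3 = 10^(3.81/10) = 2.404, G_3 = 10^(18.6/10) = 72.44
  Stage 4: F_4 = 10^(7.32/10) = 5.395, G_4 = 10^(−4.88/10) = 0.3251
Friis cascade:
  F = 2.443 + (1.108 − 1)/0.4093 + (2.404 − 1)/37.33 + (5.395 − 1)/2704 = 2.747
NF = 10 log₁₀(2.747) = 4.39 dB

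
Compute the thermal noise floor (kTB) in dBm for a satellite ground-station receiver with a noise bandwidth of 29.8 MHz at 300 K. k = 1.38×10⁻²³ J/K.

−99.1 dBm

P_n = kTB = 1.38×10⁻²³ × 300 × 2.98×10⁷ = 1.23×10⁻¹³ W
In dBm: 10 log₁₀(1.23×10⁻¹³ / 10⁻³) = −99.1 dBm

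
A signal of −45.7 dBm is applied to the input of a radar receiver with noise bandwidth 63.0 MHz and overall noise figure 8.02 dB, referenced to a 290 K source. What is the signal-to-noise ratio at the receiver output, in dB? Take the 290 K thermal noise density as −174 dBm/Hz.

42.3 dB

Noise floor: N = −174 + 10 log₁₀(B) + NF
10 log₁₀(6.30×10⁷) = 77.99 dB
N = −174 + 77.99 + 8.02 = −87.99 dBm
SNR = P_sig − N = −45.7 − (−87.99) = 42.29 dB → 42.3 dB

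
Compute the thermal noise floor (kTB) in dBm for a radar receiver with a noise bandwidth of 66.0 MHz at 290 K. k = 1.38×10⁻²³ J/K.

P_n = kTB = 1.38×10⁻²³ × 290 × 6.60×10⁷ = 2.64×10⁻¹³ W
In dBm: 10 log₁₀(2.64×10⁻¹³ / 10⁻³) = −95.8 dBm

−95.8 dBm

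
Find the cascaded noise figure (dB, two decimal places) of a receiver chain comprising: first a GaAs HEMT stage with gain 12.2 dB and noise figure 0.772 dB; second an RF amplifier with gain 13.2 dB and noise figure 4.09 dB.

1.10 dB

Convert to linear (a loss of L dB is a gain of −L dB): F_i = 10^(NF_i/10), G_i = 10^(G_i,dB/10)
  Stage 1: F_1 = 10^(0.772/10) = 1.195, G_1 = 10^(12.2/10) = 16.60
  Stage 2: F_2 = 10^(4.09/10) = 2.564, G_2 = 10^(13.2/10) = 20.89
Friis cascade:
  F = 1.195 + (2.564 − 1)/16.60 = 1.289
NF = 10 log₁₀(1.289) = 1.10 dB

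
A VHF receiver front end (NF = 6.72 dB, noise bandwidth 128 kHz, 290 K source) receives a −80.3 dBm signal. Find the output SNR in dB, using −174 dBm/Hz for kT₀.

Noise floor: N = −174 + 10 log₁₀(B) + NF
10 log₁₀(1.28×10⁵) = 51.07 dB
N = −174 + 51.07 + 6.72 = −116.21 dBm
SNR = P_sig − N = −80.3 − (−116.21) = 35.91 dB → 35.9 dB

35.9 dB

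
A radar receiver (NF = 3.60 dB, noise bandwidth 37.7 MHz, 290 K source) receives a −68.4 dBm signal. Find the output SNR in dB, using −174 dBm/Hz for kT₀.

Noise floor: N = −174 + 10 log₁₀(B) + NF
10 log₁₀(3.77×10⁷) = 75.76 dB
N = −174 + 75.76 + 3.60 = −94.64 dBm
SNR = P_sig − N = −68.4 − (−94.64) = 26.24 dB → 26.2 dB

26.2 dB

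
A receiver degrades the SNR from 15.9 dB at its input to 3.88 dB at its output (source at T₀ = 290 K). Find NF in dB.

12.02 dB

NF (dB) = SNR_in(dB) − SNR_out(dB) when the source is at T₀
NF = 15.9 − 3.88 = 12.02 dB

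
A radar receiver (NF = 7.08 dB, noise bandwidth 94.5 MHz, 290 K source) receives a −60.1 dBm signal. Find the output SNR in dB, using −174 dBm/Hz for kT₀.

27.1 dB

Noise floor: N = −174 + 10 log₁₀(B) + NF
10 log₁₀(9.45×10⁷) = 79.75 dB
N = −174 + 79.75 + 7.08 = −87.17 dBm
SNR = P_sig − N = −60.1 − (−87.17) = 27.07 dB → 27.1 dB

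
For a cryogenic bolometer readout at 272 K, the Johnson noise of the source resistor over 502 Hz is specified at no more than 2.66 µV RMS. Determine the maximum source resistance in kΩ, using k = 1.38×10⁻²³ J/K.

Johnson–Nyquist: V_n = √(4kTRB) ⇒ R = V_n² / (4kTB)
4kTB = 4 × 1.38×10⁻²³ × 272 × 5.02×10² = 7.54×10⁻¹⁸
R = (2.66×10⁻⁶)² / 7.54×10⁻¹⁸ = 9.39×10⁵ Ω = 939 kΩ

939 kΩ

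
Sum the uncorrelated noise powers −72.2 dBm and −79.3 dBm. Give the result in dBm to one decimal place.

−71.4 dBm

Convert to linear, add, convert back:
P₁ = 6.03×10⁻¹¹ W, P₂ = 1.17×10⁻¹¹ W
P_tot = 7.20×10⁻¹¹ W → 10 log₁₀(P_tot / 10⁻³) = −71.4 dBm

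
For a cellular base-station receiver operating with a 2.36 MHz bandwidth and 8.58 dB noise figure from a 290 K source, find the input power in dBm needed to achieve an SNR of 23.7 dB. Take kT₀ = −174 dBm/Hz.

Sensitivity = −174 + 10 log₁₀(B) + NF + SNR_min
= −174 + 63.73 + 8.58 + 23.7
= −77.99 dBm → −78.0 dBm

−78.0 dBm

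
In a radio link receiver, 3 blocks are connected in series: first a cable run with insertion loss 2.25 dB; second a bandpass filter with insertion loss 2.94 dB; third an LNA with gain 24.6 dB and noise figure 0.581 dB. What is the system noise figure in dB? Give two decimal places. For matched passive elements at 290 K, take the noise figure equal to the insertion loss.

Convert to linear (a loss of L dB is a gain of −L dB): F_i = 10^(NF_i/10), G_i = 10^(G_i,dB/10)
  Stage 1: F_1 = 10^(2.25/10) = 1.679, G_1 = 10^(−2.25/10) = 0.5957
  Stage 2: F_2 = 10^(2.94/10) = 1.968, G_2 = 10^(−2.94/10) = 0.5082
  Stage 3: F_3 = 10^(0.581/10) = 1.143, G_3 = 10^(24.6/10) = 288.4
Friis cascade:
  F = 1.679 + (1.968 − 1)/0.5957 + (1.143 − 1)/0.3027 = 3.777
NF = 10 log₁₀(3.777) = 5.77 dB

5.77 dB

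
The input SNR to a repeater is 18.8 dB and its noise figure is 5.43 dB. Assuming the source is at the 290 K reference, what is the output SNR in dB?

By definition F = SNR_in/SNR_out, so in dB: SNR_out = SNR_in − NF
SNR_out = 18.8 − 5.43 = 13.37 dB

13.37 dB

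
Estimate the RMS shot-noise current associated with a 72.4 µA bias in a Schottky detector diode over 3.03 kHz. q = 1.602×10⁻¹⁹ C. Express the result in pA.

265 pA

I_n = √(2qI·B)
2qI·B = 2 × 1.602×10⁻¹⁹ × 7.24×10⁻⁵ × 3.03×10³ = 7.03×10⁻²⁰ A²
I_n = √(7.03×10⁻²⁰) = 2.65×10⁻¹⁰ A = 265 pA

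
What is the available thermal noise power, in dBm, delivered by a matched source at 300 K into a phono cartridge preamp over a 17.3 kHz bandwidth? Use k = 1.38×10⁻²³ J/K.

P_n = kTB = 1.38×10⁻²³ × 300 × 1.73×10⁴ = 7.16×10⁻¹⁷ W
In dBm: 10 log₁₀(7.16×10⁻¹⁷ / 10⁻³) = −131.4 dBm

−131.4 dBm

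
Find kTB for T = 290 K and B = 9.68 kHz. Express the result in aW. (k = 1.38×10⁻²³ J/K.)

P_n = kTB = 1.38×10⁻²³ × 290 × 9.68×10³ = 3.87×10⁻¹⁷ W = 38.7 aW

38.7 aW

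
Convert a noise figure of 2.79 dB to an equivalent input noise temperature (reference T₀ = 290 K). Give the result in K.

F = 10^(2.79/10) = 1.90108
T_e = (F − 1)·T₀ = (1.90108 − 1) × 290 = 261 K

261 K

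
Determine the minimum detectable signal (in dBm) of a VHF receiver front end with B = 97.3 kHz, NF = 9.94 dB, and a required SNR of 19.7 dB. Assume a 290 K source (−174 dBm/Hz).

Sensitivity = −174 + 10 log₁₀(B) + NF + SNR_min
= −174 + 49.88 + 9.94 + 19.7
= −94.48 dBm → −94.5 dBm

−94.5 dBm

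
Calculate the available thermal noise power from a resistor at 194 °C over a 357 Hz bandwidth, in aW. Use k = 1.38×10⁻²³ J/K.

T = 194 °C + 273.15 = 467.15 K
P_n = kTB = 1.38×10⁻²³ × 467.15 × 3.57×10² = 2.30×10⁻¹⁸ W = 2.30 aW

2.30 aW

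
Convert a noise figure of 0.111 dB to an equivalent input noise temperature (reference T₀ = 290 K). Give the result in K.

F = 10^(0.111/10) = 1.02589
T_e = (F − 1)·T₀ = (1.02589 − 1) × 290 = 7.51 K

7.51 K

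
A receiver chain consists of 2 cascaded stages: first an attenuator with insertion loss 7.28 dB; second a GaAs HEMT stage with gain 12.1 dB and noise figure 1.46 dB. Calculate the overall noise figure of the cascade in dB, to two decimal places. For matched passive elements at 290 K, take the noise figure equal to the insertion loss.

8.74 dB

Convert to linear (a loss of L dB is a gain of −L dB): F_i = 10^(NF_i/10), G_i = 10^(G_i,dB/10)
  Stage 1: F_1 = 10^(7.28/10) = 5.346, G_1 = 10^(−7.28/10) = 0.1871
  Stage 2: F_2 = 10^(1.46/10) = 1.400, G_2 = 10^(12.1/10) = 16.22
Friis cascade:
  F = 5.346 + (1.400 − 1)/0.1871 = 7.482
NF = 10 log₁₀(7.482) = 8.74 dB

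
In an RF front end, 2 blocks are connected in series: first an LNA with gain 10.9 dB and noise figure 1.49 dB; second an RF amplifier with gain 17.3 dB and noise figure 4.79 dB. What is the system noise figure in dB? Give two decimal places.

Convert to linear (a loss of L dB is a gain of −L dB): F_i = 10^(NF_i/10), G_i = 10^(G_i,dB/10)
  Stage 1: F_1 = 10^(1.49/10) = 1.409, G_1 = 10^(10.9/10) = 12.30
  Stage 2: F_2 = 10^(4.79/10) = 3.013, G_2 = 10^(17.3/10) = 53.70
Friis cascade:
  F = 1.409 + (3.013 − 1)/12.30 = 1.573
NF = 10 log₁₀(1.573) = 1.97 dB

1.97 dB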